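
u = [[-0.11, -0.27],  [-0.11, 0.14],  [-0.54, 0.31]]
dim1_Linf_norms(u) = [0.27, 0.14, 0.54]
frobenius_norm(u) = 0.71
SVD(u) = [[0.09,0.97], [-0.26,-0.19], [-0.96,0.14]] @ diag([0.6465173700601817, 0.29396477715955366]) @ [[0.83, -0.56], [-0.56, -0.83]]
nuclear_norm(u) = 0.94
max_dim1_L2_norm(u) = 0.62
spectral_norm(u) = 0.65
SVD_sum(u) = [[0.05,-0.03], [-0.14,0.09], [-0.52,0.34]] + [[-0.16,-0.24], [0.03,0.05], [-0.02,-0.03]]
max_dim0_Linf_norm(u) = 0.54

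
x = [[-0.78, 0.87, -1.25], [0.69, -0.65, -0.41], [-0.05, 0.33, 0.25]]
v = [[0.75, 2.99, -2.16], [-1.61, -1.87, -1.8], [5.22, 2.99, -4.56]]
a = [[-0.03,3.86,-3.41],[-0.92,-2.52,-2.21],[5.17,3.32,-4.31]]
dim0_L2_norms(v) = [5.51, 4.62, 5.36]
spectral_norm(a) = 8.54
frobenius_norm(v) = 8.97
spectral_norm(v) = 8.22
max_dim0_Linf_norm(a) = 5.17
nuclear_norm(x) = 2.97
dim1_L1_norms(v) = [5.9, 5.28, 12.77]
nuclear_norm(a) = 15.18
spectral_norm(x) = 1.76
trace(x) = -1.18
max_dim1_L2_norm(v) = 7.55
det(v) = -50.30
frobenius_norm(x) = 2.04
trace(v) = -5.68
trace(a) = -6.86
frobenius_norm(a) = 9.74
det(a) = -93.97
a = v + x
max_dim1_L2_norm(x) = 1.71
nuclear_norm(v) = 13.24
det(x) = -0.36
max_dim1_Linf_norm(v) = 5.22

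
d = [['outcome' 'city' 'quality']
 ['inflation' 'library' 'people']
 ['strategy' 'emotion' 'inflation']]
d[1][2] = 'people'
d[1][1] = 'library'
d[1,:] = ['inflation', 'library', 'people']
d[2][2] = 'inflation'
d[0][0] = 'outcome'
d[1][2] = 'people'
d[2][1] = 'emotion'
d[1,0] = 'inflation'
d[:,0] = ['outcome', 'inflation', 'strategy']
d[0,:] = ['outcome', 'city', 'quality']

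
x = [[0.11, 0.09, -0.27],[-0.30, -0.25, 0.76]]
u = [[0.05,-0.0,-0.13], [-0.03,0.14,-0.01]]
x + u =[[0.16, 0.09, -0.40],[-0.33, -0.11, 0.75]]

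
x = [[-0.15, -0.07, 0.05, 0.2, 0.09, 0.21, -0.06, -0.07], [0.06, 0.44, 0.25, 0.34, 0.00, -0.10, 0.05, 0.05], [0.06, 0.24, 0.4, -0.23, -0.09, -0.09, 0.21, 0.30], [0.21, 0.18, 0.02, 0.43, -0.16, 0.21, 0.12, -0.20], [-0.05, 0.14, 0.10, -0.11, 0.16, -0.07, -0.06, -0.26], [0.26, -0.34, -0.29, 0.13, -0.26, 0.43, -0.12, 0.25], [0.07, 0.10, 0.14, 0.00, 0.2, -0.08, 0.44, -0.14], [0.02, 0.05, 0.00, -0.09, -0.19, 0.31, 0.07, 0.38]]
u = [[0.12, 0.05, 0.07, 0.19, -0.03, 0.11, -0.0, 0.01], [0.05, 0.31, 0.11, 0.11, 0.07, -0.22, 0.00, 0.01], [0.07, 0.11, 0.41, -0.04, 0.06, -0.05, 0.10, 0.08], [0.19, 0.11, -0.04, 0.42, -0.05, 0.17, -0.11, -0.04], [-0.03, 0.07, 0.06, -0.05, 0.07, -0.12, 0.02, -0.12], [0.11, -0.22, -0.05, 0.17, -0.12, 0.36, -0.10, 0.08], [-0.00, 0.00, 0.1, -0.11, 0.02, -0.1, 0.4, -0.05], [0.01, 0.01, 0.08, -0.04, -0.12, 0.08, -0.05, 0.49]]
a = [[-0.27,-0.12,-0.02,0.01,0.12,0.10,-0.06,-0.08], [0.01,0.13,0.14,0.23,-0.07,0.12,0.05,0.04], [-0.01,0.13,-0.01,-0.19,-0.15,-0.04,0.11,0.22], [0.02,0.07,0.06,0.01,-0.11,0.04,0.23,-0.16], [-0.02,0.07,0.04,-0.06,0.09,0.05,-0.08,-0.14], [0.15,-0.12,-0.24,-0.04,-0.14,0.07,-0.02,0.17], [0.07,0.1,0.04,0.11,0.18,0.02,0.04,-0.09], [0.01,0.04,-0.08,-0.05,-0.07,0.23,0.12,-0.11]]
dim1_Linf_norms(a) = [0.27, 0.23, 0.22, 0.23, 0.14, 0.24, 0.18, 0.23]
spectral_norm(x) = 1.04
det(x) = 0.00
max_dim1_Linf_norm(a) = 0.27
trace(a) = -0.05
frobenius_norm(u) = 1.22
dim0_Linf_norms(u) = [0.19, 0.31, 0.41, 0.42, 0.12, 0.36, 0.4, 0.49]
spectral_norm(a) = 0.53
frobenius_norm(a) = 0.91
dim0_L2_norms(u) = [0.27, 0.42, 0.46, 0.52, 0.21, 0.5, 0.44, 0.52]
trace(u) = 2.58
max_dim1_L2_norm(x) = 0.78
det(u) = 0.00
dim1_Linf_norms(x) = [0.21, 0.44, 0.4, 0.43, 0.26, 0.43, 0.44, 0.38]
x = a + u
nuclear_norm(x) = 3.85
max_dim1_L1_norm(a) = 0.95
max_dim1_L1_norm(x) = 2.08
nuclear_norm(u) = 2.60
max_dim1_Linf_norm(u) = 0.49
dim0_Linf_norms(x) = [0.26, 0.44, 0.4, 0.43, 0.26, 0.43, 0.44, 0.38]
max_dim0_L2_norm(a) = 0.39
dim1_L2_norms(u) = [0.27, 0.42, 0.46, 0.52, 0.21, 0.5, 0.44, 0.52]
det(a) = -0.00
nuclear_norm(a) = 2.25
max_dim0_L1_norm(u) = 1.21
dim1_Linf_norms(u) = [0.19, 0.31, 0.41, 0.42, 0.12, 0.36, 0.4, 0.49]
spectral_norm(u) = 0.78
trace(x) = 2.53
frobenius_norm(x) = 1.64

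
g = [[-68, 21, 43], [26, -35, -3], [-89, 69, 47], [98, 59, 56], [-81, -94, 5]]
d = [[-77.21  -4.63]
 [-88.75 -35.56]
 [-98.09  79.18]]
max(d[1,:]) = -35.56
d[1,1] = -35.56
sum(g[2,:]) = 27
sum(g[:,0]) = -114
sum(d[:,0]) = -264.04999999999995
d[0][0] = -77.21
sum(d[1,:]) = -124.31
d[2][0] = -98.09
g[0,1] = 21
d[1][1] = -35.56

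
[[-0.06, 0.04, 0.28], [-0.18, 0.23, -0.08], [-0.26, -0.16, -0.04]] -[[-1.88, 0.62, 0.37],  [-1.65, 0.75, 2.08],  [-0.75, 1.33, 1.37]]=[[1.82, -0.58, -0.09],[1.47, -0.52, -2.16],[0.49, -1.49, -1.41]]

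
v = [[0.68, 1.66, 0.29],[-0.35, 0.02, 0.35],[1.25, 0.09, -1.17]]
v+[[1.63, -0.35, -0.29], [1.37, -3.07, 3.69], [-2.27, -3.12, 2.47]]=[[2.31, 1.31, 0.0], [1.02, -3.05, 4.04], [-1.02, -3.03, 1.30]]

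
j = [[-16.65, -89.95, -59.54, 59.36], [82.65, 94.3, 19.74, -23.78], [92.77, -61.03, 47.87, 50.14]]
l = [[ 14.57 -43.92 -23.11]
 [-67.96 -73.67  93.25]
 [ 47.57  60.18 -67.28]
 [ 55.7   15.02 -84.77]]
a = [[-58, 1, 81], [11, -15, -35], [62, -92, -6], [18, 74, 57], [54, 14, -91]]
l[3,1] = 15.02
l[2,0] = 47.57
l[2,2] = -67.28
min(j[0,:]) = -89.95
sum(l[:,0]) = 49.88000000000001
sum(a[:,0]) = 87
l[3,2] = -84.77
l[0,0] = 14.57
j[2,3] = 50.14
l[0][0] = 14.57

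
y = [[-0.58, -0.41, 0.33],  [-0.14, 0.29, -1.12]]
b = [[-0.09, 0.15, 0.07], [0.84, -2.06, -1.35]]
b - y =[[0.49, 0.56, -0.26], [0.98, -2.35, -0.23]]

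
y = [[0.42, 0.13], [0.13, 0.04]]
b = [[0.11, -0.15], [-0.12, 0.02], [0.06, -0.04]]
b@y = [[0.03, 0.01],[-0.05, -0.01],[0.02, 0.01]]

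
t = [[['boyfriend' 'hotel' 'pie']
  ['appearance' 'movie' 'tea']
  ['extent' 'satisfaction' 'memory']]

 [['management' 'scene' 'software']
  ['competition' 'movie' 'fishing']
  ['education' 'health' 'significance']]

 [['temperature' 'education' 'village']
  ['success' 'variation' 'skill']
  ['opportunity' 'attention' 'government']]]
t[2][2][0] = 'opportunity'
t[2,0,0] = 'temperature'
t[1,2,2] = 'significance'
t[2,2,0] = 'opportunity'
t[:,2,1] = ['satisfaction', 'health', 'attention']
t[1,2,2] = 'significance'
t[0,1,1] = 'movie'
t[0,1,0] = 'appearance'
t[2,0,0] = 'temperature'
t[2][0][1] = 'education'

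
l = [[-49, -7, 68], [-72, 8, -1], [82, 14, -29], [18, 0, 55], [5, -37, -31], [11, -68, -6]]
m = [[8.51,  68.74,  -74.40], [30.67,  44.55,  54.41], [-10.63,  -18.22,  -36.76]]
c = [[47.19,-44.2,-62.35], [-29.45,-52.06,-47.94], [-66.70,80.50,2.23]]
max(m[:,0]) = 30.67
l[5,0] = 11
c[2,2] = 2.23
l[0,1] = -7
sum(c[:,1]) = -15.760000000000005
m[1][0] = 30.67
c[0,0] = 47.19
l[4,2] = -31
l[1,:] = [-72, 8, -1]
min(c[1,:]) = -52.06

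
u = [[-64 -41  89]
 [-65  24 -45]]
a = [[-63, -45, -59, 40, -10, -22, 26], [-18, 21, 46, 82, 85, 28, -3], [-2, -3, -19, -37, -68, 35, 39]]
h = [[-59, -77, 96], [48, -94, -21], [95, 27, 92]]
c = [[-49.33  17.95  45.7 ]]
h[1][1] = -94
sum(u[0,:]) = -16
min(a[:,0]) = -63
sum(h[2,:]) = 214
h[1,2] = -21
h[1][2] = -21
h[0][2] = 96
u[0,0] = -64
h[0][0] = -59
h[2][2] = 92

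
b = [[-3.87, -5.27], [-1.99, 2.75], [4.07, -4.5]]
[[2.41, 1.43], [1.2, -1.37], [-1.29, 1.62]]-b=[[6.28,6.7], [3.19,-4.12], [-5.36,6.12]]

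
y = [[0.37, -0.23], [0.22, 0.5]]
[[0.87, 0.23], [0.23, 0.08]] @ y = [[0.37, -0.09], [0.1, -0.01]]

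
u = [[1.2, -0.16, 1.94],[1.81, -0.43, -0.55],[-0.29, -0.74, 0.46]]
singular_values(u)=[2.43, 1.82, 0.78]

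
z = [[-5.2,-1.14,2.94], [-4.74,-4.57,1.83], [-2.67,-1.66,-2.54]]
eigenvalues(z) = [(-5.07+2.52j), (-5.07-2.52j), (-2.17+0j)]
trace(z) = -12.31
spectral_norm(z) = 9.05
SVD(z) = [[-0.63, 0.5, 0.60], [-0.74, -0.12, -0.66], [-0.25, -0.86, 0.44]] @ diag([9.052351289572625, 3.7132093297134094, 2.0706792614748792]) @ [[0.82, 0.50, -0.28],[0.08, 0.38, 0.92],[-0.57, 0.78, -0.27]]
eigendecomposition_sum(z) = [[-2.31+0.02j,(-0.96+0.35j),1.84+1.55j],[-2.86-2.89j,-1.62-0.78j,0.30+4.22j],[(-1.23-3.1j),(-0.98-1.11j),-1.13+3.28j]] + [[-2.31-0.02j,-0.96-0.35j,(1.84-1.55j)], [-2.86+2.89j,(-1.62+0.78j),(0.3-4.22j)], [-1.23+3.10j,-0.98+1.11j,(-1.13-3.28j)]] + [[(-0.58-0j), 0.78-0.00j, -0.73+0.00j], [(0.98+0j), -1.32+0.00j, 1.24-0.00j], [(-0.22-0j), 0.29-0.00j, (-0.27+0j)]]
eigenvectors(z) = [[(-0.28+0.29j), -0.28-0.29j, (0.5+0j)], [(-0.71+0j), -0.71-0.00j, (-0.85+0j)], [(-0.53-0.23j), -0.53+0.23j, 0.19+0.00j]]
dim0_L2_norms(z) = [7.53, 4.99, 4.29]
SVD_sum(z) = [[-4.64,-2.82,1.59], [-5.48,-3.32,1.88], [-1.89,-1.15,0.65]] + [[0.15, 0.71, 1.69], [-0.04, -0.18, -0.42], [-0.26, -1.23, -2.93]] + [[-0.71, 0.97, -0.34], [0.78, -1.07, 0.38], [-0.52, 0.71, -0.25]]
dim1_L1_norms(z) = [9.28, 11.14, 6.87]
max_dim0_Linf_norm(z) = 5.2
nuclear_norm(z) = 14.84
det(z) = -69.60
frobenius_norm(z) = 10.00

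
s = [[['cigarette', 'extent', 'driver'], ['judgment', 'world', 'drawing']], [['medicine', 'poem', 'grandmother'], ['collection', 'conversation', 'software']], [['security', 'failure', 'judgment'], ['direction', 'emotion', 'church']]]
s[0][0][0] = 'cigarette'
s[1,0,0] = 'medicine'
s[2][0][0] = 'security'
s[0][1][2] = 'drawing'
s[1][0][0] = 'medicine'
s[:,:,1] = [['extent', 'world'], ['poem', 'conversation'], ['failure', 'emotion']]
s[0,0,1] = 'extent'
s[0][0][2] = 'driver'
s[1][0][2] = 'grandmother'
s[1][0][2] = 'grandmother'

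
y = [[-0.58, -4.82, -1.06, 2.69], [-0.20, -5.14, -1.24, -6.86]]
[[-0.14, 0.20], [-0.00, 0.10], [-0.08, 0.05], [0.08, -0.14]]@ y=[[0.04, -0.35, -0.1, -1.75], [-0.02, -0.51, -0.12, -0.69], [0.04, 0.13, 0.02, -0.56], [-0.02, 0.33, 0.09, 1.18]]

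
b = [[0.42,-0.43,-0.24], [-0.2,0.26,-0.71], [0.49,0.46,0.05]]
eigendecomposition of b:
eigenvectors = [[(-0.78+0j),(-0.15+0.38j),(-0.15-0.38j)], [0.60+0.00j,(0.1+0.61j),(0.1-0.61j)], [(-0.16+0j),0.67+0.00j,0.67-0.00j]]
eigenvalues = [(0.7+0j), (0.01+0.7j), (0.01-0.7j)]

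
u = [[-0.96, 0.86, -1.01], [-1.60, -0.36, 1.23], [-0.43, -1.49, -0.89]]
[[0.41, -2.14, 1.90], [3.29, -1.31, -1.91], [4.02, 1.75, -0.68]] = u @ [[-1.86, 1.06, 0.12], [-1.97, -1.42, 1.07], [-0.32, -0.10, -1.08]]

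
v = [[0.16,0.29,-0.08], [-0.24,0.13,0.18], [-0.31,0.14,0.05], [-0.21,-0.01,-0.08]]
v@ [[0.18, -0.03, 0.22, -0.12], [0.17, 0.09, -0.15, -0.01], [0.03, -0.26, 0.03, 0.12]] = [[0.08, 0.04, -0.01, -0.03],[-0.02, -0.03, -0.07, 0.05],[-0.03, 0.01, -0.09, 0.04],[-0.04, 0.03, -0.05, 0.02]]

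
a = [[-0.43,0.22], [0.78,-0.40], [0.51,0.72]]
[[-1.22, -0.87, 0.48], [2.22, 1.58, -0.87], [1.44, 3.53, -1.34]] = a@[[2.84, 3.33, -1.52],[-0.01, 2.55, -0.78]]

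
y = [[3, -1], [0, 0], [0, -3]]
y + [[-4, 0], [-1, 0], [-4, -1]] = [[-1, -1], [-1, 0], [-4, -4]]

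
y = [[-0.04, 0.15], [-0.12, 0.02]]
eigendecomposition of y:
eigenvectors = [[0.75+0.00j,  (0.75-0j)], [0.15+0.65j,  0.15-0.65j]]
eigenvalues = [(-0.01+0.13j), (-0.01-0.13j)]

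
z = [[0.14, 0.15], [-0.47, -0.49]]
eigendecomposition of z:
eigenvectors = [[0.72, -0.3], [-0.7, 0.96]]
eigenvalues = [-0.01, -0.34]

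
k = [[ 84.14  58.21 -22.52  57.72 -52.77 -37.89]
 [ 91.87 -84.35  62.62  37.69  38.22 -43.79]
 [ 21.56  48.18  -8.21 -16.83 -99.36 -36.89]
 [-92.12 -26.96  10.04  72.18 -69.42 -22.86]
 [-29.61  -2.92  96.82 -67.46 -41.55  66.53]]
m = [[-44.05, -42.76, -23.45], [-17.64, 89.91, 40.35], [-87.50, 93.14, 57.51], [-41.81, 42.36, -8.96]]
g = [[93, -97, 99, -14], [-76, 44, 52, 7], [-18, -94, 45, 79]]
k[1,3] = 37.69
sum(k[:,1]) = -7.8399999999999945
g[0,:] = [93, -97, 99, -14]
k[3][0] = -92.12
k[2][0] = 21.56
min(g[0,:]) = -97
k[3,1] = -26.96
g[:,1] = [-97, 44, -94]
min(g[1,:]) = -76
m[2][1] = 93.14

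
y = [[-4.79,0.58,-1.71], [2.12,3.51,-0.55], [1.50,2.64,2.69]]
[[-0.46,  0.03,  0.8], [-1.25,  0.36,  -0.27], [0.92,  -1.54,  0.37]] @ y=[[3.47, 1.95, 2.92], [6.35, -0.17, 1.21], [-7.12, -3.89, 0.27]]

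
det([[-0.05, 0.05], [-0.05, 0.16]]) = -0.006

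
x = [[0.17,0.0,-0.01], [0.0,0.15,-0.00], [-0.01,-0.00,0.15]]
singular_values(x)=[0.17, 0.15, 0.15]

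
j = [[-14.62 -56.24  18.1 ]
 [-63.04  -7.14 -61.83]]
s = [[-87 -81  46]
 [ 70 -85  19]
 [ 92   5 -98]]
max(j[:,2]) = 18.1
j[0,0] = -14.62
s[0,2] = 46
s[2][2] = -98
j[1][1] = -7.14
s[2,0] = 92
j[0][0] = -14.62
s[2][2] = -98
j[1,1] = -7.14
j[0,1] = -56.24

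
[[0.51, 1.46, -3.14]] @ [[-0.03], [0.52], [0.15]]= [[0.27]]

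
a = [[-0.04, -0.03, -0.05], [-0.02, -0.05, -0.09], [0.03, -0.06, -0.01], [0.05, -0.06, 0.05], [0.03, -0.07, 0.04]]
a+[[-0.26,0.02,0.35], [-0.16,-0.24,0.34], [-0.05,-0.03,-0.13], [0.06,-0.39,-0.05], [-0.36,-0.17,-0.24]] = [[-0.3, -0.01, 0.3], [-0.18, -0.29, 0.25], [-0.02, -0.09, -0.14], [0.11, -0.45, 0.0], [-0.33, -0.24, -0.2]]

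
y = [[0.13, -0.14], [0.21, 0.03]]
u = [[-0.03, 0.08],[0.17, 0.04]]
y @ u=[[-0.03, 0.0], [-0.00, 0.02]]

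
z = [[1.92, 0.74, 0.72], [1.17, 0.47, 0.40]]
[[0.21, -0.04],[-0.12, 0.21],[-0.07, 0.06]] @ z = [[0.36, 0.14, 0.14], [0.02, 0.01, -0.00], [-0.06, -0.02, -0.03]]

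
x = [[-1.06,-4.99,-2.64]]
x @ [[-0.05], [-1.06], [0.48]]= [[4.08]]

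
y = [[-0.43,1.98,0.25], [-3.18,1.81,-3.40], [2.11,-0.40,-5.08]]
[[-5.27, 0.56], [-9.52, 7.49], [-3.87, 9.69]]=y@[[0.27, 0.02], [-2.74, 0.53], [1.09, -1.94]]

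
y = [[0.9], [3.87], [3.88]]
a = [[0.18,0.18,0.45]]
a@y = [[2.6]]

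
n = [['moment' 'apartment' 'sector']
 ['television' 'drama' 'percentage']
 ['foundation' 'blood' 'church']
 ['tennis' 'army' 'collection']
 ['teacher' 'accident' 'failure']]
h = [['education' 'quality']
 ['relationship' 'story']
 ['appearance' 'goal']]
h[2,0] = 'appearance'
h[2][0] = 'appearance'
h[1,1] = 'story'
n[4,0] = 'teacher'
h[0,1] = 'quality'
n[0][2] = 'sector'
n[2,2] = 'church'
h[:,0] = ['education', 'relationship', 'appearance']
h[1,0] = 'relationship'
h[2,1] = 'goal'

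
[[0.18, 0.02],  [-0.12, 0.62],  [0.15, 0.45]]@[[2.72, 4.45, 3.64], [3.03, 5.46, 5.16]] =[[0.55, 0.91, 0.76], [1.55, 2.85, 2.76], [1.77, 3.12, 2.87]]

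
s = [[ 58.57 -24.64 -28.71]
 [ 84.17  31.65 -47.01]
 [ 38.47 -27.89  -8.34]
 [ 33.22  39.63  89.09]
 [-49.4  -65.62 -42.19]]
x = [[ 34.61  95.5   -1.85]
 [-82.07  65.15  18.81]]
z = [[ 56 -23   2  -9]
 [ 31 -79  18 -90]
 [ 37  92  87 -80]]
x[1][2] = 18.81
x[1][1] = 65.15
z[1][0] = 31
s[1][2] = -47.01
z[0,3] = -9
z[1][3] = -90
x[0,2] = -1.85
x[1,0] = -82.07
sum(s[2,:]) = 2.2399999999999984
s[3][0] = 33.22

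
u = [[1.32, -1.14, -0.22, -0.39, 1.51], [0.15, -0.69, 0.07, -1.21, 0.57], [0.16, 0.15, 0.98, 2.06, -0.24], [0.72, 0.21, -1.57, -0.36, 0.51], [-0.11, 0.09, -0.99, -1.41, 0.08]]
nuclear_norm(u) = 7.29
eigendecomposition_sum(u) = [[(0.17-0.19j), 0.09+0.15j, (-0.16+0.36j), 0.32+0.48j, 0.05-0.27j], [-0.09+0.22j, -0.13-0.10j, 0.02-0.36j, (-0.43-0.31j), 0.05+0.25j], [(-0.14-0.55j), 0.38+0.01j, (0.47+0.72j), 1.27-0.01j, -0.44-0.42j], [(0.52+0.03j), (-0.12+0.33j), (-0.77+0.21j), (-0.35+1.12j), (0.49-0.27j)], [0.19+0.40j, (-0.29+0.05j), -0.47-0.48j, -0.97+0.20j, 0.40+0.25j]] + [[(0.17+0.19j), (0.09-0.15j), -0.16-0.36j, (0.32-0.48j), 0.05+0.27j],[(-0.09-0.22j), (-0.13+0.1j), 0.02+0.36j, (-0.43+0.31j), (0.05-0.25j)],[-0.14+0.55j, 0.38-0.01j, (0.47-0.72j), 1.27+0.01j, (-0.44+0.42j)],[(0.52-0.03j), (-0.12-0.33j), (-0.77-0.21j), -0.35-1.12j, 0.49+0.27j],[0.19-0.40j, -0.29-0.05j, (-0.47+0.48j), (-0.97-0.2j), (0.4-0.25j)]] + [[(0.97-0j), -1.32-0.00j, (0.05-0j), (-1.02+0j), (1.35-0j)], [(0.32-0j), -0.43-0.00j, (0.02-0j), (-0.33+0j), (0.44-0j)], [0.44-0.00j, -0.60-0.00j, 0.02-0.00j, (-0.47+0j), 0.62-0.00j], [(-0.32+0j), 0.44+0.00j, -0.02+0.00j, (0.34-0j), (-0.45+0j)], [-0.49+0.00j, (0.67+0j), (-0.02+0j), 0.52-0.00j, (-0.69+0j)]] + [[0.01-0.01j, (-0+0.02j), (0.02+0.03j), (-0.01+0.01j), (0.03+0.02j)], [0.00-0.00j, -0.00+0.01j, 0.01+0.01j, -0.00+0.00j, 0.02+0.01j], [-0j, -0.00+0.01j, 0.01+0.01j, (-0+0j), (0.01+0.01j)], [-0.00+0.00j, 0.00-0.01j, -0.01-0.01j, -0j, (-0.01-0.01j)], [-0.00+0.00j, 0.00-0.01j, -0.01-0.02j, -0j, (-0.02-0.01j)]] + [[0.01+0.01j,  (-0-0.02j),  0.02-0.03j,  (-0.01-0.01j),  (0.03-0.02j)], [0j,  -0.00-0.01j,  (0.01-0.01j),  -0.00-0.00j,  (0.02-0.01j)], [0j,  -0.00-0.01j,  (0.01-0.01j),  -0.00-0.00j,  (0.01-0.01j)], [(-0-0j),  0.00+0.01j,  -0.01+0.01j,  0.00+0.00j,  -0.01+0.01j], [-0.00-0.00j,  0.00+0.01j,  (-0.01+0.02j),  0.00+0.00j,  (-0.02+0.01j)]]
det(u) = 0.00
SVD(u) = [[-0.41, 0.83, -0.05, 0.25, -0.26],  [-0.36, 0.12, -0.53, -0.35, 0.68],  [0.61, 0.40, 0.21, 0.31, 0.58],  [-0.38, 0.04, 0.82, -0.34, 0.26],  [-0.44, -0.36, 0.05, 0.77, 0.27]] @ diag([3.4673928864159387, 2.2426251578322263, 1.576225503316671, 0.005663485573609258, 0.0002455919298831088]) @ [[-0.21, 0.2, 0.49, 0.75, -0.35], [0.56, -0.44, 0.22, 0.38, 0.55], [0.3, 0.4, -0.74, 0.46, -0.00], [0.15, -0.68, -0.26, 0.08, -0.66], [-0.73, -0.37, -0.32, 0.28, 0.38]]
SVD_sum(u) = [[0.30, -0.28, -0.69, -1.06, 0.49],[0.26, -0.24, -0.60, -0.93, 0.43],[-0.44, 0.41, 1.02, 1.57, -0.72],[0.28, -0.26, -0.64, -0.99, 0.46],[0.32, -0.30, -0.74, -1.14, 0.53]] + [[1.05, -0.83, 0.42, 0.71, 1.02],[0.14, -0.11, 0.06, 0.10, 0.14],[0.5, -0.39, 0.20, 0.34, 0.49],[0.06, -0.04, 0.02, 0.04, 0.05],[-0.45, 0.36, -0.18, -0.31, -0.44]] + [[-0.02, -0.03, 0.05, -0.03, 0.0], [-0.25, -0.33, 0.61, -0.38, 0.00], [0.10, 0.13, -0.24, 0.15, -0.00], [0.39, 0.51, -0.95, 0.59, -0.0], [0.03, 0.03, -0.06, 0.04, -0.0]] + [[0.0, -0.00, -0.0, 0.00, -0.0], [-0.00, 0.00, 0.0, -0.0, 0.0], [0.00, -0.00, -0.0, 0.00, -0.0], [-0.0, 0.0, 0.00, -0.0, 0.00], [0.00, -0.0, -0.00, 0.0, -0.00]] + [[0.00, 0.00, 0.0, -0.0, -0.00],  [-0.00, -0.0, -0.00, 0.00, 0.00],  [-0.0, -0.0, -0.00, 0.00, 0.0],  [-0.00, -0.0, -0.00, 0.00, 0.0],  [-0.0, -0.00, -0.0, 0.00, 0.0]]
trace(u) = 1.33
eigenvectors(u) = [[(0.15+0.23j), (0.15-0.23j), -0.77+0.00j, -0.73+0.00j, (-0.73-0j)], [(-0.2-0.15j), -0.20+0.15j, (-0.25+0j), (-0.35-0.03j), -0.35+0.03j], [(0.59+0j), (0.59-0j), (-0.35+0j), -0.31-0.01j, (-0.31+0.01j)], [(-0.17+0.52j), -0.17-0.52j, 0.26+0.00j, 0.28+0.00j, (0.28-0j)], [-0.45+0.09j, (-0.45-0.09j), 0.39+0.00j, (0.41-0.02j), 0.41+0.02j]]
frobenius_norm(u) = 4.42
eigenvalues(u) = [(0.57+1.8j), (0.57-1.8j), (0.21+0j), (-0+0j), (-0-0j)]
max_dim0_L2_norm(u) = 2.82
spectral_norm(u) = 3.47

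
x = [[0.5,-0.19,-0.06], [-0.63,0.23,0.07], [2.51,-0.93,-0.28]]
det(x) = -0.000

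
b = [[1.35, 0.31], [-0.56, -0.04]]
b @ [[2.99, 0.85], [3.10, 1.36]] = [[5.00, 1.57], [-1.80, -0.53]]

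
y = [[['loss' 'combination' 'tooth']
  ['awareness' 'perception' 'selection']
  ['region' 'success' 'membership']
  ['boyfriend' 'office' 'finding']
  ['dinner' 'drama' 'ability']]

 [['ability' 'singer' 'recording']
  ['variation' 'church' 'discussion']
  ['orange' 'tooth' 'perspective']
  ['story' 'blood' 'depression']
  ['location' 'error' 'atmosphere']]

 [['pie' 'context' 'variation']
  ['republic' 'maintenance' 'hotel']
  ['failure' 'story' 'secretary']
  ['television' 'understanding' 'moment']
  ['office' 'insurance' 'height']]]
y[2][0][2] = 'variation'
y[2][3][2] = 'moment'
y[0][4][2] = 'ability'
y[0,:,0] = ['loss', 'awareness', 'region', 'boyfriend', 'dinner']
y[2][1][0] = 'republic'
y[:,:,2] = [['tooth', 'selection', 'membership', 'finding', 'ability'], ['recording', 'discussion', 'perspective', 'depression', 'atmosphere'], ['variation', 'hotel', 'secretary', 'moment', 'height']]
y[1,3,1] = 'blood'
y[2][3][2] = 'moment'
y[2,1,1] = 'maintenance'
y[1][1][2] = 'discussion'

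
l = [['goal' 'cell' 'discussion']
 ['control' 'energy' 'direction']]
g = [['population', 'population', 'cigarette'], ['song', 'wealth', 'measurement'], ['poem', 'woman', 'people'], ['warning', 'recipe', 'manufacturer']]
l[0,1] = 'cell'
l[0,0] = 'goal'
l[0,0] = 'goal'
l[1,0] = 'control'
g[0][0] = 'population'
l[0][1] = 'cell'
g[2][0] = 'poem'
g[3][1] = 'recipe'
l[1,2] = 'direction'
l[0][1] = 'cell'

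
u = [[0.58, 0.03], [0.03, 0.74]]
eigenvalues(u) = [0.57, 0.75]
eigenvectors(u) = [[-0.98, -0.18], [0.18, -0.98]]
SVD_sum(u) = [[0.02, 0.13], [0.13, 0.72]] + [[0.56, -0.10], [-0.10, 0.02]]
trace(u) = 1.32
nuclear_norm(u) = 1.32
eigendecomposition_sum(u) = [[0.56, -0.1],[-0.1, 0.02]] + [[0.02, 0.13],  [0.13, 0.72]]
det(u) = 0.43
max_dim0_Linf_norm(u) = 0.74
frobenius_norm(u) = 0.94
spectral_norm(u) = 0.75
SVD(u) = [[0.18, 0.98],[0.98, -0.18]] @ diag([0.7454400374531752, 0.5745599625468247]) @ [[0.18, 0.98], [0.98, -0.18]]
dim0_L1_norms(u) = [0.61, 0.77]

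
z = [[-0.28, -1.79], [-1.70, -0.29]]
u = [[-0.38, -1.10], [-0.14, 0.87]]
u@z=[[1.98, 1.00], [-1.44, -0.00]]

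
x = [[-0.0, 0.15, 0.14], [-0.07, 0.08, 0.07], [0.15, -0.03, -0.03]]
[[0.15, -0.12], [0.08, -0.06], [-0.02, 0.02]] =x @ [[0.07,-0.06], [0.71,-0.57], [0.33,-0.26]]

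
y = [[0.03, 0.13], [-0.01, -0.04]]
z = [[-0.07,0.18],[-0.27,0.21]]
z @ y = [[-0.00,-0.02], [-0.01,-0.04]]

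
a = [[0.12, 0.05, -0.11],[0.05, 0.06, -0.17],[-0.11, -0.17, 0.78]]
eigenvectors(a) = [[0.16, 0.95, -0.27],  [0.22, 0.23, 0.95],  [-0.96, 0.21, 0.17]]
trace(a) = 0.96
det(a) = 0.00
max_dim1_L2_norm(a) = 0.81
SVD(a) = [[-0.16, 0.95, -0.27], [-0.22, 0.23, 0.95], [0.96, 0.21, 0.17]] @ diag([0.8376340749638435, 0.10745631691609436, 0.014909608120061956]) @ [[-0.16, -0.22, 0.96], [0.95, 0.23, 0.21], [-0.27, 0.95, 0.17]]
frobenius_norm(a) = 0.84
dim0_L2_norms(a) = [0.17, 0.19, 0.81]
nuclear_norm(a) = 0.96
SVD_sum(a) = [[0.02, 0.03, -0.13],  [0.03, 0.04, -0.18],  [-0.13, -0.18, 0.77]] + [[0.10, 0.02, 0.02],  [0.02, 0.01, 0.01],  [0.02, 0.01, 0.00]] + [[0.0, -0.0, -0.0],[-0.0, 0.01, 0.0],[-0.00, 0.00, 0.00]]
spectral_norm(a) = 0.84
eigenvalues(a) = [0.84, 0.11, 0.01]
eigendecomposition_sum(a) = [[0.02, 0.03, -0.13], [0.03, 0.04, -0.18], [-0.13, -0.18, 0.77]] + [[0.10, 0.02, 0.02], [0.02, 0.01, 0.01], [0.02, 0.01, 0.00]] + [[0.00, -0.0, -0.0], [-0.00, 0.01, 0.0], [-0.00, 0.00, 0.00]]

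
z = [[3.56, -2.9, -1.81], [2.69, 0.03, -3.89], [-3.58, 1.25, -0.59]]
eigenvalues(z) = [(2.59+2.97j), (2.59-2.97j), (-2.19+0j)]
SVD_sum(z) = [[3.85, -1.75, -2.22], [3.20, -1.45, -1.84], [-2.48, 1.13, 1.43]] + [[0.22, -0.32, 0.64], [-0.75, 1.09, -2.16], [-0.62, 0.9, -1.79]] + [[-0.51, -0.83, -0.24], [0.25, 0.40, 0.11], [-0.48, -0.78, -0.22]]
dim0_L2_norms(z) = [5.72, 3.16, 4.33]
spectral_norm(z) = 6.92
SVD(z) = [[-0.69,0.22,0.69], [-0.57,-0.75,-0.33], [0.44,-0.62,0.65]] @ diag([6.923180772139378, 3.3776685250596623, 1.454896330018363]) @ [[-0.81,0.37,0.46], [0.30,-0.43,0.85], [-0.51,-0.83,-0.24]]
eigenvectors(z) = [[0.30+0.46j, (0.3-0.46j), (0.49+0j)], [0.75+0.00j, 0.75-0.00j, 0.56+0.00j], [-0.28-0.25j, (-0.28+0.25j), (0.66+0j)]]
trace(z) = 3.00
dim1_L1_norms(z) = [8.27, 6.61, 5.42]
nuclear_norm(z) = 11.76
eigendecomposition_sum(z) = [[2.07+0.11j, -1.37+1.00j, -0.38-0.93j], [(1.68-2.26j), 0.11+2.30j, -1.34-0.27j], [(-1.4+0.29j), (0.74-0.91j), 0.42+0.56j]] + [[(2.07-0.11j), (-1.37-1j), -0.38+0.93j],[1.68+2.26j, (0.11-2.3j), -1.34+0.27j],[-1.40-0.29j, 0.74+0.91j, 0.42-0.56j]] + [[(-0.58+0j), (-0.16-0j), -1.06+0.00j], [-0.66+0.00j, -0.19-0.00j, -1.21+0.00j], [-0.78+0.00j, (-0.22-0j), (-1.42+0j)]]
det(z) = -34.02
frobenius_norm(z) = 7.84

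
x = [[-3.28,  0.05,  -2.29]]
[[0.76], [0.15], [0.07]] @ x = [[-2.49, 0.04, -1.74], [-0.49, 0.01, -0.34], [-0.23, 0.00, -0.16]]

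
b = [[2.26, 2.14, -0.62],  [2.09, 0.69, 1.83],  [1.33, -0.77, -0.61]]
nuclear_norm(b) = 7.36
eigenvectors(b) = [[(0.79+0j), (0.07-0.41j), 0.07+0.41j], [(0.6+0j), (0.02+0.63j), 0.02-0.63j], [0.13+0.00j, (-0.65+0j), (-0.65-0j)]]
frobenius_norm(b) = 4.58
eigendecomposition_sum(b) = [[2.49-0.00j,1.63+0.00j,(0.33+0j)], [1.92-0.00j,(1.26+0j),(0.25+0j)], [0.42-0.00j,0.27+0.00j,(0.05+0j)]] + [[-0.12+0.28j, (0.25-0.3j), -0.47-0.30j], [(0.09-0.45j), -0.28+0.52j, (0.79+0.3j)], [0.46+0.10j, -0.52-0.31j, (-0.33+0.8j)]] + [[-0.12-0.28j, 0.25+0.30j, -0.47+0.30j], [0.09+0.45j, -0.28-0.52j, (0.79-0.3j)], [(0.46-0.1j), (-0.52+0.31j), -0.33-0.80j]]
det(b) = 11.74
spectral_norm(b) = 3.83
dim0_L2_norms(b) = [3.35, 2.38, 2.03]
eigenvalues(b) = [(3.8+0j), (-0.73+1.6j), (-0.73-1.6j)]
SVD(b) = [[-0.76, -0.61, 0.22], [-0.63, 0.78, -0.00], [-0.17, -0.14, -0.98]] @ diag([3.8262578224093415, 2.0036308873661524, 1.5309521036412768]) @ [[-0.85, -0.50, -0.15], [0.03, -0.33, 0.94], [-0.52, 0.80, 0.30]]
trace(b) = 2.34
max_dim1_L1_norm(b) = 5.02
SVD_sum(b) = [[2.47, 1.47, 0.44], [2.04, 1.21, 0.36], [0.55, 0.33, 0.10]] + [[-0.04, 0.41, -1.16], [0.05, -0.52, 1.47], [-0.01, 0.09, -0.26]] + [[-0.18, 0.27, 0.10], [0.00, -0.0, -0.0], [0.78, -1.19, -0.44]]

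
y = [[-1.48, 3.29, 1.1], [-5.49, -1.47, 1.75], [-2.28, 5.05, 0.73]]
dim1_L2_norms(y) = [3.77, 5.95, 5.59]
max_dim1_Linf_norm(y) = 5.49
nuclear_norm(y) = 13.10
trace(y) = -2.22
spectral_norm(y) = 7.06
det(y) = -19.46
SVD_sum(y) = [[-2.49, 2.22, 0.95],[-2.50, 2.23, 0.95],[-3.64, 3.24, 1.38]] + [[0.88, 1.09, -0.24],[-2.99, -3.7, 0.81],[1.45, 1.79, -0.39]] + [[0.13, -0.02, 0.39], [-0.0, 0.00, -0.01], [-0.09, 0.01, -0.26]]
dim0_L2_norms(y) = [6.13, 6.2, 2.19]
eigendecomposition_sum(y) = [[(-1.28+2.58j), (1.47+0.43j), 0.91-0.61j], [(-2.09-1.36j), -0.52+1.22j, 0.44+0.85j], [-2.94+3.17j, 1.93+1.25j, 1.57-0.50j]] + [[(-1.28-2.58j), (1.47-0.43j), 0.91+0.61j], [(-2.09+1.36j), -0.52-1.22j, 0.44-0.85j], [(-2.94-3.17j), 1.93-1.25j, 1.57+0.50j]] + [[1.08-0.00j, (0.36+0j), (-0.72+0j)], [-1.30+0.00j, (-0.43-0j), (0.87-0j)], [(3.6-0j), (1.2+0j), -2.42+0.00j]]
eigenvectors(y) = [[-0.48+0.14j,(-0.48-0.14j),0.27+0.00j], [(-0.07-0.43j),(-0.07+0.43j),(-0.33+0j)], [-0.75+0.00j,-0.75-0.00j,0.91+0.00j]]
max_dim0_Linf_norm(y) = 5.49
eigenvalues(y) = [(-0.22+3.3j), (-0.22-3.3j), (-1.77+0j)]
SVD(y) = [[-0.49, 0.26, -0.83],[-0.49, -0.87, 0.02],[-0.72, 0.42, 0.55]] @ diag([7.059594508140417, 5.544075258932492, 0.497146762964754]) @ [[0.72,-0.64,-0.27], [0.62,0.77,-0.17], [-0.32,0.05,-0.95]]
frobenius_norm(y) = 8.99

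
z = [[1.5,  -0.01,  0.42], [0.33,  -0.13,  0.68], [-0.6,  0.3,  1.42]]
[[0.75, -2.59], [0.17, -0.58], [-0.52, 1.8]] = z@[[0.52, -1.79], [-0.35, 1.22], [-0.07, 0.25]]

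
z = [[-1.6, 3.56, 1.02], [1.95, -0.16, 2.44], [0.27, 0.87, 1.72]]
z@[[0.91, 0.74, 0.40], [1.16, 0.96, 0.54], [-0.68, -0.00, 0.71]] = [[1.98, 2.23, 2.01], [-0.07, 1.29, 2.43], [0.09, 1.03, 1.80]]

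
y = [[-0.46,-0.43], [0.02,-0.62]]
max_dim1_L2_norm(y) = 0.63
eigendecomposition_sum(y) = [[-0.23+0.48j,  (-0.22-2.48j)], [(0.01+0.12j),  -0.31-0.44j]] + [[(-0.23-0.48j), -0.21+2.48j], [0.01-0.12j, (-0.31+0.44j)]]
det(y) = 0.29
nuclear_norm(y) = 1.17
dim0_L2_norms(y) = [0.46, 0.75]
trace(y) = -1.08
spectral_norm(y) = 0.81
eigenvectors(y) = [[0.98+0.00j, (0.98-0j)],[0.18-0.11j, (0.18+0.11j)]]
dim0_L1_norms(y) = [0.48, 1.05]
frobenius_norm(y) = 0.88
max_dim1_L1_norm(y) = 0.89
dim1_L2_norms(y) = [0.63, 0.62]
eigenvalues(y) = [(-0.54+0.05j), (-0.54-0.05j)]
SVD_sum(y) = [[-0.23, -0.53], [-0.22, -0.52]] + [[-0.23, 0.10], [0.24, -0.10]]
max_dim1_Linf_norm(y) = 0.62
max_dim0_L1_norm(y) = 1.05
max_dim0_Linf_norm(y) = 0.62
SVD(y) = [[0.72,  0.70], [0.7,  -0.72]] @ diag([0.8050568108466539, 0.3649431891533461]) @ [[-0.39, -0.92],[-0.92, 0.39]]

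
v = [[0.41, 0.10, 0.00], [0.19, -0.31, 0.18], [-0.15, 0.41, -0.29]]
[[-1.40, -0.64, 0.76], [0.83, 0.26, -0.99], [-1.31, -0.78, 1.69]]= v @ [[-2.36, -1.8, 1.47], [-4.33, 0.95, 1.55], [-0.37, 4.97, -4.39]]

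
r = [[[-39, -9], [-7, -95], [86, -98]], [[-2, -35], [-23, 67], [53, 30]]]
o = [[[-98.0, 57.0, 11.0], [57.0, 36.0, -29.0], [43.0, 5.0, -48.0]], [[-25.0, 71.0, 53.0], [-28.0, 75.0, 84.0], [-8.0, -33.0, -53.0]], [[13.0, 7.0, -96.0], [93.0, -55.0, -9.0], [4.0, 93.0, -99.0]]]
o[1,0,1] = 71.0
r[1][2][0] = 53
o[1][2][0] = -8.0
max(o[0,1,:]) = 57.0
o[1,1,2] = 84.0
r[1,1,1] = 67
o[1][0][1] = 71.0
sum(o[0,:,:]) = 34.0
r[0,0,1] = -9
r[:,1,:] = [[-7, -95], [-23, 67]]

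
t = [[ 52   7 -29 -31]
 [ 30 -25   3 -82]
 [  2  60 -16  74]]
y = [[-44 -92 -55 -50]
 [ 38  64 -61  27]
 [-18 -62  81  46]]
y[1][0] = 38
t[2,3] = 74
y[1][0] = 38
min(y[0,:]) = -92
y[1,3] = 27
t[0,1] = 7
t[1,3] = -82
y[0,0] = -44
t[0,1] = 7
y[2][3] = 46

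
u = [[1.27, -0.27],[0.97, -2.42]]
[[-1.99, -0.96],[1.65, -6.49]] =u @ [[-1.87, -0.2], [-1.43, 2.60]]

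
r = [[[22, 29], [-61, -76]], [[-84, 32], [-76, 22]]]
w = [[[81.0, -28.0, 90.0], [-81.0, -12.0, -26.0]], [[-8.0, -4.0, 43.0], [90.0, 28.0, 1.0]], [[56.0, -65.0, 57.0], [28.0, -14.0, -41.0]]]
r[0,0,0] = 22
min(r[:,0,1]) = 29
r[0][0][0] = 22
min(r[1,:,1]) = 22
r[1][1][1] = 22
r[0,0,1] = 29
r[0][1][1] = -76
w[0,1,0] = -81.0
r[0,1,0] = -61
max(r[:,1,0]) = -61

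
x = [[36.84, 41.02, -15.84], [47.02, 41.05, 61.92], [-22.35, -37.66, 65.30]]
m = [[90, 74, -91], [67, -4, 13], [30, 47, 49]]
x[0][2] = -15.84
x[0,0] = 36.84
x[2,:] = [-22.35, -37.66, 65.3]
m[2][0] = 30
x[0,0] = 36.84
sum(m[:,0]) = 187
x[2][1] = -37.66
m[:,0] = [90, 67, 30]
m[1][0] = 67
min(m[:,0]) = 30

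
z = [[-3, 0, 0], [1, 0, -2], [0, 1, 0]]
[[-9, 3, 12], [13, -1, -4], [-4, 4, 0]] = z @ [[3, -1, -4], [-4, 4, 0], [-5, 0, 0]]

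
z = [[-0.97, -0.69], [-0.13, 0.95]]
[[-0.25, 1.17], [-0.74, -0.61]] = z @ [[0.74,-0.68], [-0.68,-0.74]]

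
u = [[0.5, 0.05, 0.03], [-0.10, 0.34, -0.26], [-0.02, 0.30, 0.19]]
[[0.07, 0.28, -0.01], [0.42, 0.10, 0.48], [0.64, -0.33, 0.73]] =u @ [[-0.07,0.67,-0.25], [1.71,-0.36,1.93], [0.66,-1.11,0.77]]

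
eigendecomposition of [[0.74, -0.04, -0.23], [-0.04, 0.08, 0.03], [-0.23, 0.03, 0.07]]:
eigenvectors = [[-0.95, 0.28, -0.12], [0.06, -0.2, -0.98], [0.3, 0.94, -0.17]]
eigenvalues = [0.81, -0.0, 0.08]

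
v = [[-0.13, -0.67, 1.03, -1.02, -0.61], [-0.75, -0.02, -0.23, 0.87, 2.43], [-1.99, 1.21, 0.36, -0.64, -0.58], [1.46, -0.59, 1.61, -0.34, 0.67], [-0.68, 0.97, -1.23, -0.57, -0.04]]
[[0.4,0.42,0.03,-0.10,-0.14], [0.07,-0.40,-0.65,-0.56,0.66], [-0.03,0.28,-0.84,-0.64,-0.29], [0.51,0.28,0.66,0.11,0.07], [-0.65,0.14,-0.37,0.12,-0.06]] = v @ [[-0.09, 0.04, 0.47, 0.35, -0.04], [-0.22, 0.07, 0.02, 0.00, -0.15], [0.35, 0.09, 0.05, -0.23, -0.07], [0.12, -0.37, 0.03, -0.12, 0.03], [-0.01, -0.01, -0.13, -0.10, 0.24]]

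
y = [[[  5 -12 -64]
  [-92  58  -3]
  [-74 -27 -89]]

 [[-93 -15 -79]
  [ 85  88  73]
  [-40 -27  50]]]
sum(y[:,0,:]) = -258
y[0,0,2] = -64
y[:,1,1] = [58, 88]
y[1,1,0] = 85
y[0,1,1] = 58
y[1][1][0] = 85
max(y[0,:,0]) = 5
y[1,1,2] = 73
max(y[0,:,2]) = -3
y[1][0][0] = -93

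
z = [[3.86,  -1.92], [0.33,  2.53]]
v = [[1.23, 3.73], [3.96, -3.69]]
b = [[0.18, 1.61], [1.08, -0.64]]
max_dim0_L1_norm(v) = 7.42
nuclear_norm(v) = 9.13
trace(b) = -0.46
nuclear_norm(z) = 6.77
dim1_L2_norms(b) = [1.62, 1.26]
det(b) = -1.85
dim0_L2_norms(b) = [1.09, 1.73]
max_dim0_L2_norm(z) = 3.87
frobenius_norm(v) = 6.69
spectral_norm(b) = 1.76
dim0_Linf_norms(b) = [1.08, 1.61]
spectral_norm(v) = 5.80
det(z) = 10.40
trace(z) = 6.39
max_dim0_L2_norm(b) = 1.73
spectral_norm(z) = 4.42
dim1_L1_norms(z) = [5.78, 2.86]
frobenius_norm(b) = 2.05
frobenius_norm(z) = 5.01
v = b @ z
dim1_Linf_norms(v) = [3.73, 3.96]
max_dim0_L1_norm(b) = 2.25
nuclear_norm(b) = 2.81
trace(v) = -2.46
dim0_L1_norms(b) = [1.26, 2.25]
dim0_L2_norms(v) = [4.15, 5.25]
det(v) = -19.31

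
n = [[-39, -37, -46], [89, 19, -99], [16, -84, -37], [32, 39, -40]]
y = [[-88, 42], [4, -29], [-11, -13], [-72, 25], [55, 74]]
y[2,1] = -13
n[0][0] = -39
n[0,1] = -37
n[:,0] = [-39, 89, 16, 32]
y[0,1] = 42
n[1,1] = 19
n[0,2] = -46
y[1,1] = -29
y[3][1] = 25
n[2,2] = -37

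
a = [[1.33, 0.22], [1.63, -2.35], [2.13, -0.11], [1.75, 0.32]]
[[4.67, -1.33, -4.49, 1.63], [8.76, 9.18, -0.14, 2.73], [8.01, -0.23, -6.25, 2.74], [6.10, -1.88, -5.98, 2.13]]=a@[[3.7, -0.32, -3.04, 1.27],  [-1.16, -4.13, -2.05, -0.28]]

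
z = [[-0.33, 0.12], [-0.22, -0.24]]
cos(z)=[[0.96, 0.03], [-0.06, 0.98]]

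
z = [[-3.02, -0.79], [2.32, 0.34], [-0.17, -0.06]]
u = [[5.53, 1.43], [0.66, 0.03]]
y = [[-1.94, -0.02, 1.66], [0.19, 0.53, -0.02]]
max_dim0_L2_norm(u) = 5.57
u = y @ z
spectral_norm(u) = 5.75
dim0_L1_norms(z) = [5.51, 1.19]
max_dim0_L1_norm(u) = 6.19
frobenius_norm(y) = 2.61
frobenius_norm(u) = 5.75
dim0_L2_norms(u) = [5.57, 1.43]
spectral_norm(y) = 2.56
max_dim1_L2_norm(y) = 2.55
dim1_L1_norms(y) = [3.62, 0.74]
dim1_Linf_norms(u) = [5.53, 0.66]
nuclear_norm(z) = 4.11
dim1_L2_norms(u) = [5.71, 0.66]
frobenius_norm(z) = 3.91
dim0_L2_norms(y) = [1.95, 0.53, 1.66]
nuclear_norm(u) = 5.88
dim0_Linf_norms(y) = [1.94, 0.53, 1.66]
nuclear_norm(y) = 3.10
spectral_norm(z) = 3.90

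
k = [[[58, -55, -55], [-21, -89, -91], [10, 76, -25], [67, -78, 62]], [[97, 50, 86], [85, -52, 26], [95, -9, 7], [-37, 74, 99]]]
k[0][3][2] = 62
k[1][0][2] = 86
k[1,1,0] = 85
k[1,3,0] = -37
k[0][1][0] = -21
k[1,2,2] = 7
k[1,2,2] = 7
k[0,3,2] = 62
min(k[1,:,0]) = -37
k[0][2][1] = 76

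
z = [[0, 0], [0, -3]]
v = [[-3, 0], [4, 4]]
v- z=[[-3, 0], [4, 7]]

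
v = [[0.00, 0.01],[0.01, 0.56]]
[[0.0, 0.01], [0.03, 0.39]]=v @ [[0.19,0.05], [0.05,0.7]]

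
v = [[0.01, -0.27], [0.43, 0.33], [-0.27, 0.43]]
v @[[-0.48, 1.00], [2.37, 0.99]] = [[-0.64, -0.26], [0.58, 0.76], [1.15, 0.16]]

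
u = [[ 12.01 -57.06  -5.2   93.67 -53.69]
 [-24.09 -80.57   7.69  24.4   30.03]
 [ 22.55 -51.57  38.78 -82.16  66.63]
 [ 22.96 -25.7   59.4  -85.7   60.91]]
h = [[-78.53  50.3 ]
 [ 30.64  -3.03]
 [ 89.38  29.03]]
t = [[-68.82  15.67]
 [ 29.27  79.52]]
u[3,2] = 59.4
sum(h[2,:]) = 118.41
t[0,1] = 15.67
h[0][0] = -78.53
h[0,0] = -78.53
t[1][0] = 29.27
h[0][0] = -78.53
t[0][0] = -68.82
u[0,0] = 12.01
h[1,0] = 30.64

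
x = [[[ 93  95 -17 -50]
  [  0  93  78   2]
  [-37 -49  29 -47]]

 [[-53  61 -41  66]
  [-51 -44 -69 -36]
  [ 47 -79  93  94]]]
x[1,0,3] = 66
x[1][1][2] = -69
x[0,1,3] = 2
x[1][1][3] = -36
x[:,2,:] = [[-37, -49, 29, -47], [47, -79, 93, 94]]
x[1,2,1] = -79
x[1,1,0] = -51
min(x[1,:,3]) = -36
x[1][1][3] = -36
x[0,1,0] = 0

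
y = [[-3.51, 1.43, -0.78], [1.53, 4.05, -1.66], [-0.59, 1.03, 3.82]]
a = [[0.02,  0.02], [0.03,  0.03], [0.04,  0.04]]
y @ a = [[-0.06,-0.06], [0.09,0.09], [0.17,0.17]]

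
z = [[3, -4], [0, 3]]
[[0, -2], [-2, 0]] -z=[[-3, 2], [-2, -3]]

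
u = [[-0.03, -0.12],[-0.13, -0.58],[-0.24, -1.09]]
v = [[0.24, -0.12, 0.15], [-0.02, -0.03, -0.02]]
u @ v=[[-0.0, 0.01, -0.0], [-0.02, 0.03, -0.01], [-0.04, 0.06, -0.01]]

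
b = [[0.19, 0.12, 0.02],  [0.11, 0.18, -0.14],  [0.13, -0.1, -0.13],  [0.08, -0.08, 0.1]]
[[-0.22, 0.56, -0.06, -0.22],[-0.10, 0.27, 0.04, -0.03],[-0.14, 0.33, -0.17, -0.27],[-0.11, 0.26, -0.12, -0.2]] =b @ [[-1.2, 2.88, -0.75, -1.61], [0.05, 0.01, 0.7, 0.72], [-0.14, 0.34, -0.01, -0.11]]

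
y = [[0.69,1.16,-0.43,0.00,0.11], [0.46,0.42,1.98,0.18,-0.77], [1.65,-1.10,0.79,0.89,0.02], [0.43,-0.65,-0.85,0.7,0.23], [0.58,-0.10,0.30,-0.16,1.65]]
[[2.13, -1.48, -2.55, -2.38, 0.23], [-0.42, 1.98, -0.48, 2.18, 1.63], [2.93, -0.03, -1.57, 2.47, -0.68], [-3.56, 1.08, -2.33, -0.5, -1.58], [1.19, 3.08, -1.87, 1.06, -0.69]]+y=[[2.82, -0.32, -2.98, -2.38, 0.34], [0.04, 2.4, 1.5, 2.36, 0.86], [4.58, -1.13, -0.78, 3.36, -0.66], [-3.13, 0.43, -3.18, 0.20, -1.35], [1.77, 2.98, -1.57, 0.9, 0.96]]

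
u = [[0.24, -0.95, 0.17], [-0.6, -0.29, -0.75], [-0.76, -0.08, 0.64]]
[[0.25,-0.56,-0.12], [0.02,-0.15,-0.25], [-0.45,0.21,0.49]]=u @ [[0.40, -0.21, -0.26],[-0.21, 0.56, 0.15],[-0.26, 0.15, 0.48]]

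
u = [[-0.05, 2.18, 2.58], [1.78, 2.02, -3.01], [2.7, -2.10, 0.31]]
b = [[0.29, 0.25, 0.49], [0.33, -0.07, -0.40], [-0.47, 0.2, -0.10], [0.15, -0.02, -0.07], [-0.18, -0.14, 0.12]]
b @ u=[[1.75, 0.11, 0.15],[-1.22, 1.42, 0.94],[0.11, -0.41, -1.85],[-0.23, 0.43, 0.43],[0.08, -0.93, -0.01]]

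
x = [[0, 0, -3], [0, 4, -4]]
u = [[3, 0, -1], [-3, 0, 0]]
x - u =[[-3, 0, -2], [3, 4, -4]]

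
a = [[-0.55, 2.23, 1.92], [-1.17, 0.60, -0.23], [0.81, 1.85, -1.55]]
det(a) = -9.27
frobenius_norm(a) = 4.15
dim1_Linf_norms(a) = [2.23, 1.17, 1.85]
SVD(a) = [[0.94,-0.27,0.19], [0.21,0.02,-0.98], [0.26,0.96,0.07]] @ diag([3.0804053896106907, 2.50946267801756, 1.1993330243490927]) @ [[-0.18, 0.88, 0.44], [0.36, 0.48, -0.80], [0.92, -0.02, 0.4]]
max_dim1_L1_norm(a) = 4.7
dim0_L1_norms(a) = [2.53, 4.68, 3.7]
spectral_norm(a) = 3.08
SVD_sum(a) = [[-0.52, 2.55, 1.29], [-0.11, 0.56, 0.28], [-0.14, 0.69, 0.35]] + [[-0.24, -0.32, 0.53], [0.02, 0.02, -0.04], [0.87, 1.16, -1.94]] + [[0.21, -0.00, 0.09], [-1.07, 0.02, -0.47], [0.08, -0.0, 0.04]]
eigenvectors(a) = [[(-0.59+0j), -0.75+0.00j, (-0.75-0j)], [(-0.16+0j), -0.01-0.52j, -0.01+0.52j], [0.79+0.00j, -0.40-0.11j, (-0.4+0.11j)]]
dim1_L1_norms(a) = [4.7, 2.0, 4.21]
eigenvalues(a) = [(-2.53+0j), (0.51+1.85j), (0.51-1.85j)]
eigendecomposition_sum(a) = [[-0.70+0.00j, (-0.27+0j), 1.30+0.00j],[(-0.19+0j), -0.08+0.00j, (0.36+0j)],[0.94-0.00j, 0.37-0.00j, -1.76-0.00j]] + [[0.07+0.70j, 1.25-0.46j, (0.31+0.43j)], [-0.49+0.06j, 0.34+0.87j, -0.29+0.22j], [-0.06+0.39j, (0.74-0.06j), 0.10+0.27j]] + [[0.07-0.70j, 1.25+0.46j, (0.31-0.43j)], [-0.49-0.06j, (0.34-0.87j), -0.29-0.22j], [-0.06-0.39j, (0.74+0.06j), 0.10-0.27j]]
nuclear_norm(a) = 6.79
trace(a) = -1.50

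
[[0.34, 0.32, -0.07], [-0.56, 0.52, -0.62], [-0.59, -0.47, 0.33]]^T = [[0.34, -0.56, -0.59], [0.32, 0.52, -0.47], [-0.07, -0.62, 0.33]]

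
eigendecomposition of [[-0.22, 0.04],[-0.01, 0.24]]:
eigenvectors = [[-1.00, -0.09],[-0.02, -1.00]]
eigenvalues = [-0.22, 0.24]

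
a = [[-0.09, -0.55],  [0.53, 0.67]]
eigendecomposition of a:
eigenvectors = [[0.71+0.00j, 0.71-0.00j],[(-0.49-0.5j), (-0.49+0.5j)]]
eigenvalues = [(0.29+0.38j), (0.29-0.38j)]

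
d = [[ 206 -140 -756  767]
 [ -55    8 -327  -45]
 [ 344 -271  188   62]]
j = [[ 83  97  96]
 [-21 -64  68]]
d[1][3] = -45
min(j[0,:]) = 83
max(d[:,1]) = 8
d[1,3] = -45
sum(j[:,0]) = 62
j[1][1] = -64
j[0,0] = 83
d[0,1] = -140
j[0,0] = 83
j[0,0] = 83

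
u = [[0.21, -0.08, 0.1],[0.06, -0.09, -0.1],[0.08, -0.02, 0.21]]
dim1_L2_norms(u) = [0.25, 0.15, 0.23]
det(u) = -0.00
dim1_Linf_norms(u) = [0.21, 0.1, 0.21]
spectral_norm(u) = 0.31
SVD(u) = [[-0.74, -0.45, -0.49], [0.03, -0.76, 0.65], [-0.67, 0.47, 0.58]] @ diag([0.3089677729810639, 0.19056942297336926, 0.03636220959621119]) @ [[-0.67, 0.23, -0.7], [-0.54, 0.5, 0.68], [-0.51, -0.84, 0.21]]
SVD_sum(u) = [[0.15, -0.05, 0.16],  [-0.01, 0.00, -0.01],  [0.14, -0.05, 0.15]] + [[0.05, -0.04, -0.06],  [0.08, -0.07, -0.1],  [-0.05, 0.04, 0.06]] + [[0.01,0.02,-0.00], [-0.01,-0.02,0.01], [-0.01,-0.02,0.0]]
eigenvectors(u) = [[0.28, 0.75, 0.75], [0.96, 0.48, -0.05], [-0.01, -0.45, 0.66]]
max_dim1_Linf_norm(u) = 0.21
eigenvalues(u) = [-0.07, 0.1, 0.3]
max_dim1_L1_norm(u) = 0.39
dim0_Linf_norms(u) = [0.21, 0.09, 0.21]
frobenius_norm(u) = 0.36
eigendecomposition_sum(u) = [[0.01,-0.02,-0.01], [0.03,-0.08,-0.04], [-0.00,0.00,0.0]] + [[0.07, -0.02, -0.08],  [0.04, -0.01, -0.05],  [-0.04, 0.01, 0.05]] + [[0.14, -0.04, 0.19], [-0.01, 0.00, -0.01], [0.12, -0.03, 0.16]]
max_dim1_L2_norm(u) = 0.25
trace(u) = 0.33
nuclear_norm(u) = 0.54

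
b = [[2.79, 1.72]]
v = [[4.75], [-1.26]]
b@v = [[11.09]]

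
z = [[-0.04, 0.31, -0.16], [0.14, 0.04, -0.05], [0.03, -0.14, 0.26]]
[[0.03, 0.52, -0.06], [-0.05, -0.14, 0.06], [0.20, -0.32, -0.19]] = z @ [[-0.15, -1.52, 0.23], [0.69, 1.31, -0.75], [1.17, -0.35, -1.15]]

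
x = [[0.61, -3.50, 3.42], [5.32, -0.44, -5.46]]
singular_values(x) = [7.95, 4.4]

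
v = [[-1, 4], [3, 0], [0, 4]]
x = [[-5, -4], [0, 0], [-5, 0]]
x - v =[[-4, -8], [-3, 0], [-5, -4]]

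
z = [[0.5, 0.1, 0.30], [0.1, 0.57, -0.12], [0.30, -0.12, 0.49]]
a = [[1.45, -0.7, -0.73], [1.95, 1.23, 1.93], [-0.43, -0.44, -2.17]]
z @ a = [[0.79, -0.36, -0.82], [1.31, 0.68, 1.29], [-0.01, -0.57, -1.51]]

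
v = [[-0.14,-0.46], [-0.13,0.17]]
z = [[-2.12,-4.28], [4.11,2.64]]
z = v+[[-1.98, -3.82], [4.24, 2.47]]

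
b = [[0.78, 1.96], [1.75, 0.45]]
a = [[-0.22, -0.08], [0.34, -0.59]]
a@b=[[-0.31, -0.47], [-0.77, 0.40]]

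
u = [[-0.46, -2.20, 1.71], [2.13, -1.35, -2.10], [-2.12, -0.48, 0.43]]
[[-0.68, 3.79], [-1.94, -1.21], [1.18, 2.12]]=u @[[-0.66, -0.62], [0.43, -1.09], [-0.02, 0.65]]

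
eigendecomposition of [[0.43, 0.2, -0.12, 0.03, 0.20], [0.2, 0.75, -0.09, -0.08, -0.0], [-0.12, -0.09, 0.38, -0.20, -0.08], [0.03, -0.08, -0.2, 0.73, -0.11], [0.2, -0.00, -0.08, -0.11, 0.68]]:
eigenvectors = [[0.76, 0.38, 0.47, -0.12, -0.21],[-0.18, -0.32, 0.65, 0.65, -0.15],[0.58, -0.65, -0.18, 0.12, 0.44],[0.11, -0.42, -0.26, -0.11, -0.86],[-0.21, -0.39, 0.51, -0.73, 0.11]]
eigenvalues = [0.24, 0.23, 0.95, 0.71, 0.84]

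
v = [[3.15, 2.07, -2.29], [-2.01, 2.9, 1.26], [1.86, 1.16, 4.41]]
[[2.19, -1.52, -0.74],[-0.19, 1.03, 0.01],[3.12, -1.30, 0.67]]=v@ [[0.73,-0.54,-0.03], [0.30,0.01,-0.10], [0.32,-0.07,0.19]]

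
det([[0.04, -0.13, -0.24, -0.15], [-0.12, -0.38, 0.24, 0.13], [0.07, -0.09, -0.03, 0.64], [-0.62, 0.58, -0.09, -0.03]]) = -0.059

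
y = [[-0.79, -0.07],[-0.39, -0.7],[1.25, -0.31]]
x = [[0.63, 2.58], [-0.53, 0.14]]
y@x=[[-0.46, -2.05],[0.13, -1.10],[0.95, 3.18]]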